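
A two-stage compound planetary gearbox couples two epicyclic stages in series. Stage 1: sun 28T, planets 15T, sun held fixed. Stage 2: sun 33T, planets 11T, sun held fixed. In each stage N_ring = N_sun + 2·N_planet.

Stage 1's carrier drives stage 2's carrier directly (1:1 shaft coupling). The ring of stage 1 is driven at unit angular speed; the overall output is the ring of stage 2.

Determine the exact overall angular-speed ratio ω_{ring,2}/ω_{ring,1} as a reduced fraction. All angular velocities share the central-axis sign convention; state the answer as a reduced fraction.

Stage 1: N_ring = 28 + 2·15 = 58
Stage 1: 28(ω_s−ω_c) = −58(ω_r−ω_c),  ω_s=0, ω_r=1
Stage 1: 28(0−ω_c) = −58(1−ω_c)  ⇒  86ω_c = 58  ⇒  ω_c = 29/43
  ⇒ ω_c¹/ω_r¹ = 29/43
Stage 2: N_ring = 33 + 2·11 = 55
Stage 2: 33(ω_s−ω_c) = −55(ω_r−ω_c),  ω_s=0, ω_c=1
Stage 2: ω_r = 1 − (33/55)(0−1) = 8/5
  ⇒ ω_r²/ω_c² = 8/5
Coupling ω_c² = ω_c¹ ⇒ overall = 29/43 × 8/5 = 232/215

232/215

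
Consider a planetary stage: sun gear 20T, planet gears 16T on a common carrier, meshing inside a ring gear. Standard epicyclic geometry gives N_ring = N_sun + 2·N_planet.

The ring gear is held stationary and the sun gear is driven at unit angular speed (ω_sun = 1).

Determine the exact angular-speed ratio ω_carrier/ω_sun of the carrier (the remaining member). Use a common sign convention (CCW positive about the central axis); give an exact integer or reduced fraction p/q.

5/18

N_ring = 20 + 2·16 = 52
20(ω_s−ω_c) = −52(ω_r−ω_c),  ω_r=0, ω_s=1
20(1−ω_c) = −52(0−ω_c)  ⇒  72ω_c = 20  ⇒  ω_c = 5/18
ω_c/ω_s = 5/18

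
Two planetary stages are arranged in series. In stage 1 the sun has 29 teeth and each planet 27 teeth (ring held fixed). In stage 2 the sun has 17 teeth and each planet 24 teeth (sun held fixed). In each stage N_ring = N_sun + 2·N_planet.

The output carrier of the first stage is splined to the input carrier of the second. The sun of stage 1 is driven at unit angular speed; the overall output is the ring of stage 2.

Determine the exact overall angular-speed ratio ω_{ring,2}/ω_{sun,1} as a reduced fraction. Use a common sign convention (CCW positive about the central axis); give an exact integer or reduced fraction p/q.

Stage 1: N_ring = 29 + 2·27 = 83
Stage 1: 29(ω_s−ω_c) = −83(ω_r−ω_c),  ω_r=0, ω_s=1
Stage 1: 29(1−ω_c) = −83(0−ω_c)  ⇒  112ω_c = 29  ⇒  ω_c = 29/112
  ⇒ ω_c¹/ω_s¹ = 29/112
Stage 2: N_ring = 17 + 2·24 = 65
Stage 2: 17(ω_s−ω_c) = −65(ω_r−ω_c),  ω_s=0, ω_c=1
Stage 2: ω_r = 1 − (17/65)(0−1) = 82/65
  ⇒ ω_r²/ω_c² = 82/65
Coupling ω_c² = ω_c¹ ⇒ overall = 29/112 × 82/65 = 1189/3640

1189/3640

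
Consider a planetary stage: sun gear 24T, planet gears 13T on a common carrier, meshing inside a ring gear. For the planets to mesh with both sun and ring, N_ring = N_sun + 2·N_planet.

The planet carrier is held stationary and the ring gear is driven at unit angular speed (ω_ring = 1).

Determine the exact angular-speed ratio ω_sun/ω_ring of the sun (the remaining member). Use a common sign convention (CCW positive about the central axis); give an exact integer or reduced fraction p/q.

-25/12

N_ring = 24 + 2·13 = 50
24(ω_s−ω_c) = −50(ω_r−ω_c),  ω_c=0, ω_r=1
ω_s = 0 − (50/24)(1−0) = -25/12
ω_s/ω_r = -25/12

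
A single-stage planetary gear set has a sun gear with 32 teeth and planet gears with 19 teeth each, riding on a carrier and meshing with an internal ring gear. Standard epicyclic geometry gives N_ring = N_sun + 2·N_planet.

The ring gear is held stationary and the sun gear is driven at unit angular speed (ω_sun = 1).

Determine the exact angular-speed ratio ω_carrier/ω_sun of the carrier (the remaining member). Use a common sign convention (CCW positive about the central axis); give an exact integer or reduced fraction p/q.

N_ring = 32 + 2·19 = 70
32(ω_s−ω_c) = −70(ω_r−ω_c),  ω_r=0, ω_s=1
32(1−ω_c) = −70(0−ω_c)  ⇒  102ω_c = 32  ⇒  ω_c = 16/51
ω_c/ω_s = 16/51

16/51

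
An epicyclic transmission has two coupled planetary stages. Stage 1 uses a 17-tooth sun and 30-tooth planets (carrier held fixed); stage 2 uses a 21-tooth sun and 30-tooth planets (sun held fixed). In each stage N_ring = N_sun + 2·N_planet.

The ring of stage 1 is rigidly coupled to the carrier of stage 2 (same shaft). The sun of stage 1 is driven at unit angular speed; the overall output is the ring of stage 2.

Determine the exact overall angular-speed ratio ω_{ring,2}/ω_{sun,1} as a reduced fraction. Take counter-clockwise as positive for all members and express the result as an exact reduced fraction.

-578/2079

Stage 1: N_ring = 17 + 2·30 = 77
Stage 1: 17(ω_s−ω_c) = −77(ω_r−ω_c),  ω_c=0, ω_s=1
Stage 1: ω_r = 0 − (17/77)(1−0) = -17/77
  ⇒ ω_r¹/ω_s¹ = -17/77
Stage 2: N_ring = 21 + 2·30 = 81
Stage 2: 21(ω_s−ω_c) = −81(ω_r−ω_c),  ω_s=0, ω_c=1
Stage 2: ω_r = 1 − (21/81)(0−1) = 34/27
  ⇒ ω_r²/ω_c² = 34/27
Coupling ω_c² = ω_r¹ ⇒ overall = -17/77 × 34/27 = -578/2079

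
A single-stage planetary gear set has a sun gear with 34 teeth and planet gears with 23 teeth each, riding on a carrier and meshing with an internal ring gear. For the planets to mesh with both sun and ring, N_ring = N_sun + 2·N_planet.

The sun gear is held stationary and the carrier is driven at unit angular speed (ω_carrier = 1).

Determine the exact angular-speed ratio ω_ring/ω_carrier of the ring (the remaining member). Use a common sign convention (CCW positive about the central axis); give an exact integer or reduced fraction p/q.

N_ring = 34 + 2·23 = 80
34(ω_s−ω_c) = −80(ω_r−ω_c),  ω_s=0, ω_c=1
ω_r = 1 − (34/80)(0−1) = 57/40
ω_r/ω_c = 57/40

57/40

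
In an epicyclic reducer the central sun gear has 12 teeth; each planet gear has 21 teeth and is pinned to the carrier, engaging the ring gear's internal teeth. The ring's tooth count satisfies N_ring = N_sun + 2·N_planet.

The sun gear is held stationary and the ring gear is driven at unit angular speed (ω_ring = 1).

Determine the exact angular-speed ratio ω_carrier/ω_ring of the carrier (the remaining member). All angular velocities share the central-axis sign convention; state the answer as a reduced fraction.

9/11

N_ring = 12 + 2·21 = 54
12(ω_s−ω_c) = −54(ω_r−ω_c),  ω_s=0, ω_r=1
12(0−ω_c) = −54(1−ω_c)  ⇒  66ω_c = 54  ⇒  ω_c = 9/11
ω_c/ω_r = 9/11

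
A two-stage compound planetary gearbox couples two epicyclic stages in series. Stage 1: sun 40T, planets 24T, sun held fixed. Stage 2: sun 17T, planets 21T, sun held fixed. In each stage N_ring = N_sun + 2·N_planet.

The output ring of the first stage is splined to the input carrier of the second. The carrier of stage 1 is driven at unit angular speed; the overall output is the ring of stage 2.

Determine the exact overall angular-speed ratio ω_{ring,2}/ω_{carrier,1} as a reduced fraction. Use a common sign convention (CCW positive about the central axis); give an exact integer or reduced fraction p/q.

1216/649

Stage 1: N_ring = 40 + 2·24 = 88
Stage 1: 40(ω_s−ω_c) = −88(ω_r−ω_c),  ω_s=0, ω_c=1
Stage 1: ω_r = 1 − (40/88)(0−1) = 16/11
  ⇒ ω_r¹/ω_c¹ = 16/11
Stage 2: N_ring = 17 + 2·21 = 59
Stage 2: 17(ω_s−ω_c) = −59(ω_r−ω_c),  ω_s=0, ω_c=1
Stage 2: ω_r = 1 − (17/59)(0−1) = 76/59
  ⇒ ω_r²/ω_c² = 76/59
Coupling ω_c² = ω_r¹ ⇒ overall = 16/11 × 76/59 = 1216/649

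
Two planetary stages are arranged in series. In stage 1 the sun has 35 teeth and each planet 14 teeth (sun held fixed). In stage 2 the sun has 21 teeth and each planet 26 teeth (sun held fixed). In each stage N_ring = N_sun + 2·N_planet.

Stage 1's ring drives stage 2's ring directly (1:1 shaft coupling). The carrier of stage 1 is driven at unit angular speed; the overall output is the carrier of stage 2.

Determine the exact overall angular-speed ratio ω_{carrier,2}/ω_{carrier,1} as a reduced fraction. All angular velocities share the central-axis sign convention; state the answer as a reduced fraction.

Stage 1: N_ring = 35 + 2·14 = 63
Stage 1: 35(ω_s−ω_c) = −63(ω_r−ω_c),  ω_s=0, ω_c=1
Stage 1: ω_r = 1 − (35/63)(0−1) = 14/9
  ⇒ ω_r¹/ω_c¹ = 14/9
Stage 2: N_ring = 21 + 2·26 = 73
Stage 2: 21(ω_s−ω_c) = −73(ω_r−ω_c),  ω_s=0, ω_r=1
Stage 2: 21(0−ω_c) = −73(1−ω_c)  ⇒  94ω_c = 73  ⇒  ω_c = 73/94
  ⇒ ω_c²/ω_r² = 73/94
Coupling ω_r² = ω_r¹ ⇒ overall = 14/9 × 73/94 = 511/423

511/423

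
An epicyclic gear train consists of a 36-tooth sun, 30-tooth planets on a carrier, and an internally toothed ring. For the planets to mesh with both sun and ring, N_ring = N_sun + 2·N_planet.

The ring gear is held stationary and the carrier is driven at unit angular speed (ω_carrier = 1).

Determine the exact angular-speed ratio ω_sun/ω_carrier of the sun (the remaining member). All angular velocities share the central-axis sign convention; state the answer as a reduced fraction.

11/3

N_ring = 36 + 2·30 = 96
36(ω_s−ω_c) = −96(ω_r−ω_c),  ω_r=0, ω_c=1
ω_s = 1 − (96/36)(0−1) = 11/3
ω_s/ω_c = 11/3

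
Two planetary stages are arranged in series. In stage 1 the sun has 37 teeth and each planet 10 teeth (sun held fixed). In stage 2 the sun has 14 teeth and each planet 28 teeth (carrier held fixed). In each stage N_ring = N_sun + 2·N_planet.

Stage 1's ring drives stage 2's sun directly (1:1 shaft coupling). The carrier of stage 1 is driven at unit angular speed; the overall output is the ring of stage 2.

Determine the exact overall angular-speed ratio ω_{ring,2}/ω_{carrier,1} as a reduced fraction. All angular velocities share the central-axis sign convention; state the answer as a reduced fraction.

-94/285

Stage 1: N_ring = 37 + 2·10 = 57
Stage 1: 37(ω_s−ω_c) = −57(ω_r−ω_c),  ω_s=0, ω_c=1
Stage 1: ω_r = 1 − (37/57)(0−1) = 94/57
  ⇒ ω_r¹/ω_c¹ = 94/57
Stage 2: N_ring = 14 + 2·28 = 70
Stage 2: 14(ω_s−ω_c) = −70(ω_r−ω_c),  ω_c=0, ω_s=1
Stage 2: ω_r = 0 − (14/70)(1−0) = -1/5
  ⇒ ω_r²/ω_s² = -1/5
Coupling ω_s² = ω_r¹ ⇒ overall = 94/57 × -1/5 = -94/285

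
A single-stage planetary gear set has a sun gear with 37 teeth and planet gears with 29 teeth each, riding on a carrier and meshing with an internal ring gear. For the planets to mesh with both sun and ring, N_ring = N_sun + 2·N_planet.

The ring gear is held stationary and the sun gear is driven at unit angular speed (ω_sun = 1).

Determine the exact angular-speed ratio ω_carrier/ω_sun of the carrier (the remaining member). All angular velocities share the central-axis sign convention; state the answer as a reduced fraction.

37/132

N_ring = 37 + 2·29 = 95
37(ω_s−ω_c) = −95(ω_r−ω_c),  ω_r=0, ω_s=1
37(1−ω_c) = −95(0−ω_c)  ⇒  132ω_c = 37  ⇒  ω_c = 37/132
ω_c/ω_s = 37/132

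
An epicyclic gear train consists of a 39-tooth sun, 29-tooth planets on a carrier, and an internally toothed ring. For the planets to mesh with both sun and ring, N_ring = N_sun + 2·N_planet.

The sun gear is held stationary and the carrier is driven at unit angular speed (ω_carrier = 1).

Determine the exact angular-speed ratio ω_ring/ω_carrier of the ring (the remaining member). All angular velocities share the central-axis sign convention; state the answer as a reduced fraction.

136/97

N_ring = 39 + 2·29 = 97
39(ω_s−ω_c) = −97(ω_r−ω_c),  ω_s=0, ω_c=1
ω_r = 1 − (39/97)(0−1) = 136/97
ω_r/ω_c = 136/97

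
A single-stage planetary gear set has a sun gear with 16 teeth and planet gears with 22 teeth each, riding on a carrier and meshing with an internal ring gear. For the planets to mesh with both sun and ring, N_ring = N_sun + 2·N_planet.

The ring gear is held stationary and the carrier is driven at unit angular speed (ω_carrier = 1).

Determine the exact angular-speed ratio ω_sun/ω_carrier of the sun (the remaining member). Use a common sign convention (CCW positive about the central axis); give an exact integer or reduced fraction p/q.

19/4

N_ring = 16 + 2·22 = 60
16(ω_s−ω_c) = −60(ω_r−ω_c),  ω_r=0, ω_c=1
ω_s = 1 − (60/16)(0−1) = 19/4
ω_s/ω_c = 19/4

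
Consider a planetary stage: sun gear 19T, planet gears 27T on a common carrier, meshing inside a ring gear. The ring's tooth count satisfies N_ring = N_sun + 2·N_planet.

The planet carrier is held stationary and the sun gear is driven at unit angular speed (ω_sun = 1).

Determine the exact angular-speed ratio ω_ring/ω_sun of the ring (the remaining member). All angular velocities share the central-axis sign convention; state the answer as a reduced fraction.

N_ring = 19 + 2·27 = 73
19(ω_s−ω_c) = −73(ω_r−ω_c),  ω_c=0, ω_s=1
ω_r = 0 − (19/73)(1−0) = -19/73
ω_r/ω_s = -19/73

-19/73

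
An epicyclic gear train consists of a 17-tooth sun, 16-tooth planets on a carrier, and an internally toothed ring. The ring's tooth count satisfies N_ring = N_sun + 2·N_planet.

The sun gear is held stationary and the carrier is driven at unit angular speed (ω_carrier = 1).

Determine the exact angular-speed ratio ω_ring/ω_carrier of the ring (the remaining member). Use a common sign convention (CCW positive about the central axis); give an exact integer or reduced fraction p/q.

66/49

N_ring = 17 + 2·16 = 49
17(ω_s−ω_c) = −49(ω_r−ω_c),  ω_s=0, ω_c=1
ω_r = 1 − (17/49)(0−1) = 66/49
ω_r/ω_c = 66/49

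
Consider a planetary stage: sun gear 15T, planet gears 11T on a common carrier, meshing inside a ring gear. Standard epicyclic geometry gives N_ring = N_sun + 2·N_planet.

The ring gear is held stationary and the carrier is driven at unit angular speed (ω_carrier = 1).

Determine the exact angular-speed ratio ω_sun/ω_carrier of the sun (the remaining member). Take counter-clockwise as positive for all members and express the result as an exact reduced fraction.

52/15

N_ring = 15 + 2·11 = 37
15(ω_s−ω_c) = −37(ω_r−ω_c),  ω_r=0, ω_c=1
ω_s = 1 − (37/15)(0−1) = 52/15
ω_s/ω_c = 52/15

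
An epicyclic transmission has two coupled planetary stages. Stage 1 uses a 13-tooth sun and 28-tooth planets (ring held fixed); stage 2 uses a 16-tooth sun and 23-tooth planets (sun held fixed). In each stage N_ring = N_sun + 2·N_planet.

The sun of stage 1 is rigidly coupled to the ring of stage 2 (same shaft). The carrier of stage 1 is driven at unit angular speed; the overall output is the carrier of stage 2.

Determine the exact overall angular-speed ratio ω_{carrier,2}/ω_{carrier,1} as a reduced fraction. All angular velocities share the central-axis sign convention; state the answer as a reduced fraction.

2542/507

Stage 1: N_ring = 13 + 2·28 = 69
Stage 1: 13(ω_s−ω_c) = −69(ω_r−ω_c),  ω_r=0, ω_c=1
Stage 1: ω_s = 1 − (69/13)(0−1) = 82/13
  ⇒ ω_s¹/ω_c¹ = 82/13
Stage 2: N_ring = 16 + 2·23 = 62
Stage 2: 16(ω_s−ω_c) = −62(ω_r−ω_c),  ω_s=0, ω_r=1
Stage 2: 16(0−ω_c) = −62(1−ω_c)  ⇒  78ω_c = 62  ⇒  ω_c = 31/39
  ⇒ ω_c²/ω_r² = 31/39
Coupling ω_r² = ω_s¹ ⇒ overall = 82/13 × 31/39 = 2542/507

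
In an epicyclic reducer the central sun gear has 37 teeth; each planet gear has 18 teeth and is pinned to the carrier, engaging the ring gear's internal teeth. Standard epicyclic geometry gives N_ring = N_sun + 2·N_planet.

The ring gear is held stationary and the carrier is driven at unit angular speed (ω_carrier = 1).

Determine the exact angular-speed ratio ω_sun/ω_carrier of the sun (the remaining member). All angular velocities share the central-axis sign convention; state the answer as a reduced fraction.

N_ring = 37 + 2·18 = 73
37(ω_s−ω_c) = −73(ω_r−ω_c),  ω_r=0, ω_c=1
ω_s = 1 − (73/37)(0−1) = 110/37
ω_s/ω_c = 110/37

110/37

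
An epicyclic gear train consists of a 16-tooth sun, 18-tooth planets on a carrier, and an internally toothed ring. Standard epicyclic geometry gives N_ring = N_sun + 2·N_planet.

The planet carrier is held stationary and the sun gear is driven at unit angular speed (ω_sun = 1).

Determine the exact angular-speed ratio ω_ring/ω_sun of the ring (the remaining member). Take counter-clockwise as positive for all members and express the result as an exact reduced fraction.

-4/13

N_ring = 16 + 2·18 = 52
16(ω_s−ω_c) = −52(ω_r−ω_c),  ω_c=0, ω_s=1
ω_r = 0 − (16/52)(1−0) = -4/13
ω_r/ω_s = -4/13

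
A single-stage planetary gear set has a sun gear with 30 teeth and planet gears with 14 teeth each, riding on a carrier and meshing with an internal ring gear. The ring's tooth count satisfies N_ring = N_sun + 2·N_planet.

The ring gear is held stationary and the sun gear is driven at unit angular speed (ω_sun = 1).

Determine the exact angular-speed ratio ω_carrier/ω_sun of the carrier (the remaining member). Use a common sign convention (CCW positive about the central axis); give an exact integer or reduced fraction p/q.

N_ring = 30 + 2·14 = 58
30(ω_s−ω_c) = −58(ω_r−ω_c),  ω_r=0, ω_s=1
30(1−ω_c) = −58(0−ω_c)  ⇒  88ω_c = 30  ⇒  ω_c = 15/44
ω_c/ω_s = 15/44

15/44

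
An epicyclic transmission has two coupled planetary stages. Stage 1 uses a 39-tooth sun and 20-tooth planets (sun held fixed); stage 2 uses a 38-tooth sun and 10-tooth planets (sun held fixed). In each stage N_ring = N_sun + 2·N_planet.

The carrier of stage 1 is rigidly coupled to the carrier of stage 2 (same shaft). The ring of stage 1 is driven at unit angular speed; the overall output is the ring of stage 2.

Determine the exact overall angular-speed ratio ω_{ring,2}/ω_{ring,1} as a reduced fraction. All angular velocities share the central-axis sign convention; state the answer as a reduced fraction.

1896/1711

Stage 1: N_ring = 39 + 2·20 = 79
Stage 1: 39(ω_s−ω_c) = −79(ω_r−ω_c),  ω_s=0, ω_r=1
Stage 1: 39(0−ω_c) = −79(1−ω_c)  ⇒  118ω_c = 79  ⇒  ω_c = 79/118
  ⇒ ω_c¹/ω_r¹ = 79/118
Stage 2: N_ring = 38 + 2·10 = 58
Stage 2: 38(ω_s−ω_c) = −58(ω_r−ω_c),  ω_s=0, ω_c=1
Stage 2: ω_r = 1 − (38/58)(0−1) = 48/29
  ⇒ ω_r²/ω_c² = 48/29
Coupling ω_c² = ω_c¹ ⇒ overall = 79/118 × 48/29 = 1896/1711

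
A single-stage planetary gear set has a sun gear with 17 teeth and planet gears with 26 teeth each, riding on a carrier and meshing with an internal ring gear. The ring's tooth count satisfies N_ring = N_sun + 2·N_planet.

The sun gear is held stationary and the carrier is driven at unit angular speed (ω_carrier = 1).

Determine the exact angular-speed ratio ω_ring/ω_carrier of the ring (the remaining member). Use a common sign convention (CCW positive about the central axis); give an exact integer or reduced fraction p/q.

N_ring = 17 + 2·26 = 69
17(ω_s−ω_c) = −69(ω_r−ω_c),  ω_s=0, ω_c=1
ω_r = 1 − (17/69)(0−1) = 86/69
ω_r/ω_c = 86/69

86/69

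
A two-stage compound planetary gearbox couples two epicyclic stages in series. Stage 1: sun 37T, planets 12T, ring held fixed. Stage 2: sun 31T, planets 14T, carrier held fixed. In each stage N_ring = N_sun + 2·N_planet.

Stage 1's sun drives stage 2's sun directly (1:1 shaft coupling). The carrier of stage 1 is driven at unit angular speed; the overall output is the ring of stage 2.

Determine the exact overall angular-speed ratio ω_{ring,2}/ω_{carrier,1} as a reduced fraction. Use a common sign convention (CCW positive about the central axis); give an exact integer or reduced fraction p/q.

Stage 1: N_ring = 37 + 2·12 = 61
Stage 1: 37(ω_s−ω_c) = −61(ω_r−ω_c),  ω_r=0, ω_c=1
Stage 1: ω_s = 1 − (61/37)(0−1) = 98/37
  ⇒ ω_s¹/ω_c¹ = 98/37
Stage 2: N_ring = 31 + 2·14 = 59
Stage 2: 31(ω_s−ω_c) = −59(ω_r−ω_c),  ω_c=0, ω_s=1
Stage 2: ω_r = 0 − (31/59)(1−0) = -31/59
  ⇒ ω_r²/ω_s² = -31/59
Coupling ω_s² = ω_s¹ ⇒ overall = 98/37 × -31/59 = -3038/2183

-3038/2183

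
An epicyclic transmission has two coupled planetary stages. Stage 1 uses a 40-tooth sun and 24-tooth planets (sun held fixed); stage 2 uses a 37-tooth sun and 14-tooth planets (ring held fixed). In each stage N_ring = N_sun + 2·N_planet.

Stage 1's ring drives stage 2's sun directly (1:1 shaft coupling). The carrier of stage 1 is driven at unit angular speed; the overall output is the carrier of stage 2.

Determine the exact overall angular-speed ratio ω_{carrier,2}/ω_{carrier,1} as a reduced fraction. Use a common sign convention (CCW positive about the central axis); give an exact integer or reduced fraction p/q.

Stage 1: N_ring = 40 + 2·24 = 88
Stage 1: 40(ω_s−ω_c) = −88(ω_r−ω_c),  ω_s=0, ω_c=1
Stage 1: ω_r = 1 − (40/88)(0−1) = 16/11
  ⇒ ω_r¹/ω_c¹ = 16/11
Stage 2: N_ring = 37 + 2·14 = 65
Stage 2: 37(ω_s−ω_c) = −65(ω_r−ω_c),  ω_r=0, ω_s=1
Stage 2: 37(1−ω_c) = −65(0−ω_c)  ⇒  102ω_c = 37  ⇒  ω_c = 37/102
  ⇒ ω_c²/ω_s² = 37/102
Coupling ω_s² = ω_r¹ ⇒ overall = 16/11 × 37/102 = 296/561

296/561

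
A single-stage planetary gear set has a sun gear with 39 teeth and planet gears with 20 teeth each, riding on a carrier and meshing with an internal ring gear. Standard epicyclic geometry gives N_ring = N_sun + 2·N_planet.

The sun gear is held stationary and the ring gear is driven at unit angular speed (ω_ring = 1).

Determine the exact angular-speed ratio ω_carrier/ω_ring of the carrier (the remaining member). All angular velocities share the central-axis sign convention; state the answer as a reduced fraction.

N_ring = 39 + 2·20 = 79
39(ω_s−ω_c) = −79(ω_r−ω_c),  ω_s=0, ω_r=1
39(0−ω_c) = −79(1−ω_c)  ⇒  118ω_c = 79  ⇒  ω_c = 79/118
ω_c/ω_r = 79/118

79/118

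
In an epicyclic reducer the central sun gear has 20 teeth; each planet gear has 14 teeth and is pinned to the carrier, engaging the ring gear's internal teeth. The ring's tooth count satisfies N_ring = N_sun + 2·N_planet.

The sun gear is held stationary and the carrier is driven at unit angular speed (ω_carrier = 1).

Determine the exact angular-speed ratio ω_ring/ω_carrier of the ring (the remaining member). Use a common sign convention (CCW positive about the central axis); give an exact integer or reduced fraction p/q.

17/12

N_ring = 20 + 2·14 = 48
20(ω_s−ω_c) = −48(ω_r−ω_c),  ω_s=0, ω_c=1
ω_r = 1 − (20/48)(0−1) = 17/12
ω_r/ω_c = 17/12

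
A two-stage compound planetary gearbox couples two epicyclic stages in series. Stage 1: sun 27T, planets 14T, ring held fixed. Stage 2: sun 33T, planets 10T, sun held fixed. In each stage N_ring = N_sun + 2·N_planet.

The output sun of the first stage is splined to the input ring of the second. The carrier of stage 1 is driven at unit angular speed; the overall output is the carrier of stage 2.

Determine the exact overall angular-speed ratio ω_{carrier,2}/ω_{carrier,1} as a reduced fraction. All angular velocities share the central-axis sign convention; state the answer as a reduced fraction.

2173/1161

Stage 1: N_ring = 27 + 2·14 = 55
Stage 1: 27(ω_s−ω_c) = −55(ω_r−ω_c),  ω_r=0, ω_c=1
Stage 1: ω_s = 1 − (55/27)(0−1) = 82/27
  ⇒ ω_s¹/ω_c¹ = 82/27
Stage 2: N_ring = 33 + 2·10 = 53
Stage 2: 33(ω_s−ω_c) = −53(ω_r−ω_c),  ω_s=0, ω_r=1
Stage 2: 33(0−ω_c) = −53(1−ω_c)  ⇒  86ω_c = 53  ⇒  ω_c = 53/86
  ⇒ ω_c²/ω_r² = 53/86
Coupling ω_r² = ω_s¹ ⇒ overall = 82/27 × 53/86 = 2173/1161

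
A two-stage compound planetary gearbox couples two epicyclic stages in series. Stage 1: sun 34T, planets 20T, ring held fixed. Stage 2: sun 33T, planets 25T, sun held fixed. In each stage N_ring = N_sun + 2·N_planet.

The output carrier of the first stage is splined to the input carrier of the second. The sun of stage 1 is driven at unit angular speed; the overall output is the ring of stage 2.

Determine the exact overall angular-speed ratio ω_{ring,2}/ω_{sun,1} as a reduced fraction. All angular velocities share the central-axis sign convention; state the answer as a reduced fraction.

Stage 1: N_ring = 34 + 2·20 = 74
Stage 1: 34(ω_s−ω_c) = −74(ω_r−ω_c),  ω_r=0, ω_s=1
Stage 1: 34(1−ω_c) = −74(0−ω_c)  ⇒  108ω_c = 34  ⇒  ω_c = 17/54
  ⇒ ω_c¹/ω_s¹ = 17/54
Stage 2: N_ring = 33 + 2·25 = 83
Stage 2: 33(ω_s−ω_c) = −83(ω_r−ω_c),  ω_s=0, ω_c=1
Stage 2: ω_r = 1 − (33/83)(0−1) = 116/83
  ⇒ ω_r²/ω_c² = 116/83
Coupling ω_c² = ω_c¹ ⇒ overall = 17/54 × 116/83 = 986/2241

986/2241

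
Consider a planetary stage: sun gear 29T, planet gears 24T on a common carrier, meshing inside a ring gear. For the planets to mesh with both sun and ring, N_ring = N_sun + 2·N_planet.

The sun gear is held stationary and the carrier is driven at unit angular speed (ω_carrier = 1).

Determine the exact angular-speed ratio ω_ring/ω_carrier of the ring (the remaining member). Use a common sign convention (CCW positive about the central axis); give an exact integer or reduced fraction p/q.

N_ring = 29 + 2·24 = 77
29(ω_s−ω_c) = −77(ω_r−ω_c),  ω_s=0, ω_c=1
ω_r = 1 − (29/77)(0−1) = 106/77
ω_r/ω_c = 106/77

106/77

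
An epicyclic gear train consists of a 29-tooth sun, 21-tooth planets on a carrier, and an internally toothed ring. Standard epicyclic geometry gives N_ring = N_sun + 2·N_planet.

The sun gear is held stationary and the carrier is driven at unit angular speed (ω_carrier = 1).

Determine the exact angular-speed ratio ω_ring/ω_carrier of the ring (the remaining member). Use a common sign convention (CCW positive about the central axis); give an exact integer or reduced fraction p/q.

N_ring = 29 + 2·21 = 71
29(ω_s−ω_c) = −71(ω_r−ω_c),  ω_s=0, ω_c=1
ω_r = 1 − (29/71)(0−1) = 100/71
ω_r/ω_c = 100/71

100/71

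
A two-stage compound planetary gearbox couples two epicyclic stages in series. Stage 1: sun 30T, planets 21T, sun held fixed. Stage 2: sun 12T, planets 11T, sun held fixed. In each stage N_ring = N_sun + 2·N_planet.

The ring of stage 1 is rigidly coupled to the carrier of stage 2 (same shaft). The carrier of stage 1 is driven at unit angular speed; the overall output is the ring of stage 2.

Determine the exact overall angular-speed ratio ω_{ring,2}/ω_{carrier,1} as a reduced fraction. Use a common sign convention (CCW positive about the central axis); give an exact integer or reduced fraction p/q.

23/12

Stage 1: N_ring = 30 + 2·21 = 72
Stage 1: 30(ω_s−ω_c) = −72(ω_r−ω_c),  ω_s=0, ω_c=1
Stage 1: ω_r = 1 − (30/72)(0−1) = 17/12
  ⇒ ω_r¹/ω_c¹ = 17/12
Stage 2: N_ring = 12 + 2·11 = 34
Stage 2: 12(ω_s−ω_c) = −34(ω_r−ω_c),  ω_s=0, ω_c=1
Stage 2: ω_r = 1 − (12/34)(0−1) = 23/17
  ⇒ ω_r²/ω_c² = 23/17
Coupling ω_c² = ω_r¹ ⇒ overall = 17/12 × 23/17 = 23/12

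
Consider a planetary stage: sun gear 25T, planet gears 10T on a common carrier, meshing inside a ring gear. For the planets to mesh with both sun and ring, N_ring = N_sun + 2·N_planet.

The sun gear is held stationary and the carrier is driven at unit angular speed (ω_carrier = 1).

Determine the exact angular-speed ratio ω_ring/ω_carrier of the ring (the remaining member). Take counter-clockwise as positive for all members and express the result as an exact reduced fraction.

N_ring = 25 + 2·10 = 45
25(ω_s−ω_c) = −45(ω_r−ω_c),  ω_s=0, ω_c=1
ω_r = 1 − (25/45)(0−1) = 14/9
ω_r/ω_c = 14/9

14/9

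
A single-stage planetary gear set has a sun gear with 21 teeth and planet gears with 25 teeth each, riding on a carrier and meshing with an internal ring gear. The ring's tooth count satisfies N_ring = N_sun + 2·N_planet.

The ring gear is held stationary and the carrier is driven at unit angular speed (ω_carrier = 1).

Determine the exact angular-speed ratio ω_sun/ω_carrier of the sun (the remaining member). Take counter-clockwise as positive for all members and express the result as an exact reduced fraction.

N_ring = 21 + 2·25 = 71
21(ω_s−ω_c) = −71(ω_r−ω_c),  ω_r=0, ω_c=1
ω_s = 1 − (71/21)(0−1) = 92/21
ω_s/ω_c = 92/21

92/21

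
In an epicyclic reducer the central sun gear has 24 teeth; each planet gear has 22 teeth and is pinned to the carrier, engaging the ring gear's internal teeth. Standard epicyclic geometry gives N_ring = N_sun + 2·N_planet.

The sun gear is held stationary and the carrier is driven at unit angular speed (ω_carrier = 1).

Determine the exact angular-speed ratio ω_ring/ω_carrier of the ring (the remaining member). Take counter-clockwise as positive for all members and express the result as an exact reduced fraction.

N_ring = 24 + 2·22 = 68
24(ω_s−ω_c) = −68(ω_r−ω_c),  ω_s=0, ω_c=1
ω_r = 1 − (24/68)(0−1) = 23/17
ω_r/ω_c = 23/17

23/17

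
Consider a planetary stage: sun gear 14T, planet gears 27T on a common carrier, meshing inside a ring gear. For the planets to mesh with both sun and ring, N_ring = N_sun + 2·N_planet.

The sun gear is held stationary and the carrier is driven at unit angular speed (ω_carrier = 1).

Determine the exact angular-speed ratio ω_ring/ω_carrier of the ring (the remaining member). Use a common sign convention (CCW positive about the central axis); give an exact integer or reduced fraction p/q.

41/34

N_ring = 14 + 2·27 = 68
14(ω_s−ω_c) = −68(ω_r−ω_c),  ω_s=0, ω_c=1
ω_r = 1 − (14/68)(0−1) = 41/34
ω_r/ω_c = 41/34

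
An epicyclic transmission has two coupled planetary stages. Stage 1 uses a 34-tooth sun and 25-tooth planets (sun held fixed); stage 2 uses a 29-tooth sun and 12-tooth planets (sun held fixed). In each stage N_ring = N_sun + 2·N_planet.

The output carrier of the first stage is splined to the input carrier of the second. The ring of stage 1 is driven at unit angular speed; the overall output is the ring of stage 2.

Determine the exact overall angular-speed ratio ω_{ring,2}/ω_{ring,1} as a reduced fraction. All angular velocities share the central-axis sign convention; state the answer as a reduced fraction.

Stage 1: N_ring = 34 + 2·25 = 84
Stage 1: 34(ω_s−ω_c) = −84(ω_r−ω_c),  ω_s=0, ω_r=1
Stage 1: 34(0−ω_c) = −84(1−ω_c)  ⇒  118ω_c = 84  ⇒  ω_c = 42/59
  ⇒ ω_c¹/ω_r¹ = 42/59
Stage 2: N_ring = 29 + 2·12 = 53
Stage 2: 29(ω_s−ω_c) = −53(ω_r−ω_c),  ω_s=0, ω_c=1
Stage 2: ω_r = 1 − (29/53)(0−1) = 82/53
  ⇒ ω_r²/ω_c² = 82/53
Coupling ω_c² = ω_c¹ ⇒ overall = 42/59 × 82/53 = 3444/3127

3444/3127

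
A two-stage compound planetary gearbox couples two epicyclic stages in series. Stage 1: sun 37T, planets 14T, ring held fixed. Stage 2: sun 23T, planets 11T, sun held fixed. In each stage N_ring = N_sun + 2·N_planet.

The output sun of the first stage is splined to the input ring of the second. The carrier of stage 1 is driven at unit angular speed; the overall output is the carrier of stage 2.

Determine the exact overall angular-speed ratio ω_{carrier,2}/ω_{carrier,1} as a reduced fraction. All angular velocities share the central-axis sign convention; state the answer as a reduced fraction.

Stage 1: N_ring = 37 + 2·14 = 65
Stage 1: 37(ω_s−ω_c) = −65(ω_r−ω_c),  ω_r=0, ω_c=1
Stage 1: ω_s = 1 − (65/37)(0−1) = 102/37
  ⇒ ω_s¹/ω_c¹ = 102/37
Stage 2: N_ring = 23 + 2·11 = 45
Stage 2: 23(ω_s−ω_c) = −45(ω_r−ω_c),  ω_s=0, ω_r=1
Stage 2: 23(0−ω_c) = −45(1−ω_c)  ⇒  68ω_c = 45  ⇒  ω_c = 45/68
  ⇒ ω_c²/ω_r² = 45/68
Coupling ω_r² = ω_s¹ ⇒ overall = 102/37 × 45/68 = 135/74

135/74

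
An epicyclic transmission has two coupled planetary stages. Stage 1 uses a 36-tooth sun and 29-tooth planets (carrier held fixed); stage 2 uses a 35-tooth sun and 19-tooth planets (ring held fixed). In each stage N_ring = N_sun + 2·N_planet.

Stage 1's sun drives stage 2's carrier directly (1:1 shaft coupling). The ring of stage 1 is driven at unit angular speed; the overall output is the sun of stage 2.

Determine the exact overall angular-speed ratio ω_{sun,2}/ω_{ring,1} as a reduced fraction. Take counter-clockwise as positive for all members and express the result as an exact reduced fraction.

Stage 1: N_ring = 36 + 2·29 = 94
Stage 1: 36(ω_s−ω_c) = −94(ω_r−ω_c),  ω_c=0, ω_r=1
Stage 1: ω_s = 0 − (94/36)(1−0) = -47/18
  ⇒ ω_s¹/ω_r¹ = -47/18
Stage 2: N_ring = 35 + 2·19 = 73
Stage 2: 35(ω_s−ω_c) = −73(ω_r−ω_c),  ω_r=0, ω_c=1
Stage 2: ω_s = 1 − (73/35)(0−1) = 108/35
  ⇒ ω_s²/ω_c² = 108/35
Coupling ω_c² = ω_s¹ ⇒ overall = -47/18 × 108/35 = -282/35

-282/35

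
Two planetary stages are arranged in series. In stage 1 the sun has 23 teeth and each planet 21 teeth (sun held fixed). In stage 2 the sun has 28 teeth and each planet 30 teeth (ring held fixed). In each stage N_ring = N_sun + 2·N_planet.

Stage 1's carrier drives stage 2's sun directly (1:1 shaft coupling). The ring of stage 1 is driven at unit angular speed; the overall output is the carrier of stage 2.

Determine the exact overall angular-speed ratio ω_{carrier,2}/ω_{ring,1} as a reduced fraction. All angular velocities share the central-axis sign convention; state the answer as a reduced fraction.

455/2552

Stage 1: N_ring = 23 + 2·21 = 65
Stage 1: 23(ω_s−ω_c) = −65(ω_r−ω_c),  ω_s=0, ω_r=1
Stage 1: 23(0−ω_c) = −65(1−ω_c)  ⇒  88ω_c = 65  ⇒  ω_c = 65/88
  ⇒ ω_c¹/ω_r¹ = 65/88
Stage 2: N_ring = 28 + 2·30 = 88
Stage 2: 28(ω_s−ω_c) = −88(ω_r−ω_c),  ω_r=0, ω_s=1
Stage 2: 28(1−ω_c) = −88(0−ω_c)  ⇒  116ω_c = 28  ⇒  ω_c = 7/29
  ⇒ ω_c²/ω_s² = 7/29
Coupling ω_s² = ω_c¹ ⇒ overall = 65/88 × 7/29 = 455/2552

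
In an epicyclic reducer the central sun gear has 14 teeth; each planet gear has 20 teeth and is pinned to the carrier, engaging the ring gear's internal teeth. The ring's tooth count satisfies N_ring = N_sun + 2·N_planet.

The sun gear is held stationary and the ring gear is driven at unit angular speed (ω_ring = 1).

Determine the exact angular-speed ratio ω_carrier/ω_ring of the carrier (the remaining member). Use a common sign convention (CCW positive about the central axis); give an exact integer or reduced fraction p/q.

N_ring = 14 + 2·20 = 54
14(ω_s−ω_c) = −54(ω_r−ω_c),  ω_s=0, ω_r=1
14(0−ω_c) = −54(1−ω_c)  ⇒  68ω_c = 54  ⇒  ω_c = 27/34
ω_c/ω_r = 27/34

27/34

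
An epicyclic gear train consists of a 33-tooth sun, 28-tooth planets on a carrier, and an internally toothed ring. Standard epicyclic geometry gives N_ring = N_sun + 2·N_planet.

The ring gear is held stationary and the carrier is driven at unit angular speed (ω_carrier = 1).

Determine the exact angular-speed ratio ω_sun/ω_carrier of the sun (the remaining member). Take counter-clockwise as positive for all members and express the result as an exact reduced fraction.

122/33

N_ring = 33 + 2·28 = 89
33(ω_s−ω_c) = −89(ω_r−ω_c),  ω_r=0, ω_c=1
ω_s = 1 − (89/33)(0−1) = 122/33
ω_s/ω_c = 122/33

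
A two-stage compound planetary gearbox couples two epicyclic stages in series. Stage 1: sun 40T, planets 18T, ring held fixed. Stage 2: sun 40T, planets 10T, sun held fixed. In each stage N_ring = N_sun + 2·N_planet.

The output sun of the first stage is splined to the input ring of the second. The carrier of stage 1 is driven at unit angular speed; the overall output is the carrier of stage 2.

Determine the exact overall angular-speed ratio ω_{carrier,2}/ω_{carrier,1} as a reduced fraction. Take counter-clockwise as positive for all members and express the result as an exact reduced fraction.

87/50

Stage 1: N_ring = 40 + 2·18 = 76
Stage 1: 40(ω_s−ω_c) = −76(ω_r−ω_c),  ω_r=0, ω_c=1
Stage 1: ω_s = 1 − (76/40)(0−1) = 29/10
  ⇒ ω_s¹/ω_c¹ = 29/10
Stage 2: N_ring = 40 + 2·10 = 60
Stage 2: 40(ω_s−ω_c) = −60(ω_r−ω_c),  ω_s=0, ω_r=1
Stage 2: 40(0−ω_c) = −60(1−ω_c)  ⇒  100ω_c = 60  ⇒  ω_c = 3/5
  ⇒ ω_c²/ω_r² = 3/5
Coupling ω_r² = ω_s¹ ⇒ overall = 29/10 × 3/5 = 87/50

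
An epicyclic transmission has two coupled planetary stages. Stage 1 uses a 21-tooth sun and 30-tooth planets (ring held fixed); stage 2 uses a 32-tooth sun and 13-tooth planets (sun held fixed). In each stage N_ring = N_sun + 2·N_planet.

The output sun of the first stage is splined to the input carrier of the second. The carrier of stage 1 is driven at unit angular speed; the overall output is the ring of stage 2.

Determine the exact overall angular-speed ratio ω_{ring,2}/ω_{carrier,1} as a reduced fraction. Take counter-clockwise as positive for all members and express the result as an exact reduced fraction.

1530/203

Stage 1: N_ring = 21 + 2·30 = 81
Stage 1: 21(ω_s−ω_c) = −81(ω_r−ω_c),  ω_r=0, ω_c=1
Stage 1: ω_s = 1 − (81/21)(0−1) = 34/7
  ⇒ ω_s¹/ω_c¹ = 34/7
Stage 2: N_ring = 32 + 2·13 = 58
Stage 2: 32(ω_s−ω_c) = −58(ω_r−ω_c),  ω_s=0, ω_c=1
Stage 2: ω_r = 1 − (32/58)(0−1) = 45/29
  ⇒ ω_r²/ω_c² = 45/29
Coupling ω_c² = ω_s¹ ⇒ overall = 34/7 × 45/29 = 1530/203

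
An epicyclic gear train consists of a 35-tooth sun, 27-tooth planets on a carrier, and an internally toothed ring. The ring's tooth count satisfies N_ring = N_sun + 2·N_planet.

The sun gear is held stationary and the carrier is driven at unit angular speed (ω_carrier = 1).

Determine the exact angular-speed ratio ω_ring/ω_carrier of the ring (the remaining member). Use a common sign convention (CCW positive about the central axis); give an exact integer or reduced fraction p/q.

N_ring = 35 + 2·27 = 89
35(ω_s−ω_c) = −89(ω_r−ω_c),  ω_s=0, ω_c=1
ω_r = 1 − (35/89)(0−1) = 124/89
ω_r/ω_c = 124/89

124/89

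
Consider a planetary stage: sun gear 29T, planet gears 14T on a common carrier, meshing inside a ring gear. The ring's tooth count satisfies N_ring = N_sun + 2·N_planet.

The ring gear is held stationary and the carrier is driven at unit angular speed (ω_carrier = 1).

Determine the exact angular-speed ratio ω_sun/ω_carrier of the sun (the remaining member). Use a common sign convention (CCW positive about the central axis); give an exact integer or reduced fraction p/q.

86/29

N_ring = 29 + 2·14 = 57
29(ω_s−ω_c) = −57(ω_r−ω_c),  ω_r=0, ω_c=1
ω_s = 1 − (57/29)(0−1) = 86/29
ω_s/ω_c = 86/29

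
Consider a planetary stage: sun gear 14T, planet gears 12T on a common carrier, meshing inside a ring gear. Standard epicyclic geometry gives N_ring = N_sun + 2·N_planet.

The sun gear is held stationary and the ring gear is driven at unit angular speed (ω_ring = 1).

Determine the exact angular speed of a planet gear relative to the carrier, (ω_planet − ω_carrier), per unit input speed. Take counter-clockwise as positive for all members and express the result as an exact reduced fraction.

133/156

N_ring = 14 + 2·12 = 38
14(ω_s−ω_c) = −38(ω_r−ω_c),  ω_s=0, ω_r=1
14(0−ω_c) = −38(1−ω_c)  ⇒  52ω_c = 38  ⇒  ω_c = 19/26
sun–planet: 14·(0−19/26) = −12·(ω_p−ω_c)  ⇒  ω_p−ω_c = −(14/12)·(-19/26) = 133/156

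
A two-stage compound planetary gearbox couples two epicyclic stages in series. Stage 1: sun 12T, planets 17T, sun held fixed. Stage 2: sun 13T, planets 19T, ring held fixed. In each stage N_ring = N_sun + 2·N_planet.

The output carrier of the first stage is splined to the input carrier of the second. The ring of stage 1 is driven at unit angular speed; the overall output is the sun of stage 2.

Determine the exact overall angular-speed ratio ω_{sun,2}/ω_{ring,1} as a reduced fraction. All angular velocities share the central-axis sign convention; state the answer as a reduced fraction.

1472/377

Stage 1: N_ring = 12 + 2·17 = 46
Stage 1: 12(ω_s−ω_c) = −46(ω_r−ω_c),  ω_s=0, ω_r=1
Stage 1: 12(0−ω_c) = −46(1−ω_c)  ⇒  58ω_c = 46  ⇒  ω_c = 23/29
  ⇒ ω_c¹/ω_r¹ = 23/29
Stage 2: N_ring = 13 + 2·19 = 51
Stage 2: 13(ω_s−ω_c) = −51(ω_r−ω_c),  ω_r=0, ω_c=1
Stage 2: ω_s = 1 − (51/13)(0−1) = 64/13
  ⇒ ω_s²/ω_c² = 64/13
Coupling ω_c² = ω_c¹ ⇒ overall = 23/29 × 64/13 = 1472/377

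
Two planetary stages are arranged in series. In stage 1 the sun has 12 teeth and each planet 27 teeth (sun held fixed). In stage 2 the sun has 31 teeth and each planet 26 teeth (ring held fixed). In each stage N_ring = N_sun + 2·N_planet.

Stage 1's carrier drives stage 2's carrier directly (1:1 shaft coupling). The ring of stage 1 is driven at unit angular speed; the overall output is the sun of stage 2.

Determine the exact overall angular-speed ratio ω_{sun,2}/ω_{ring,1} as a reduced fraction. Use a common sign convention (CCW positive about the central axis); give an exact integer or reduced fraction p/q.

1254/403

Stage 1: N_ring = 12 + 2·27 = 66
Stage 1: 12(ω_s−ω_c) = −66(ω_r−ω_c),  ω_s=0, ω_r=1
Stage 1: 12(0−ω_c) = −66(1−ω_c)  ⇒  78ω_c = 66  ⇒  ω_c = 11/13
  ⇒ ω_c¹/ω_r¹ = 11/13
Stage 2: N_ring = 31 + 2·26 = 83
Stage 2: 31(ω_s−ω_c) = −83(ω_r−ω_c),  ω_r=0, ω_c=1
Stage 2: ω_s = 1 − (83/31)(0−1) = 114/31
  ⇒ ω_s²/ω_c² = 114/31
Coupling ω_c² = ω_c¹ ⇒ overall = 11/13 × 114/31 = 1254/403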